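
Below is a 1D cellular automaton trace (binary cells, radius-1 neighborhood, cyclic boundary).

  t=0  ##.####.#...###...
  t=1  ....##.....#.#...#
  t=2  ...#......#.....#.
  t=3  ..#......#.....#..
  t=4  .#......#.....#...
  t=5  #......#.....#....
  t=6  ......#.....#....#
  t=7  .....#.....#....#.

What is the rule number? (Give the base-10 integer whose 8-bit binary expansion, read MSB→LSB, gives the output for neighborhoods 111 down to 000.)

  nb ###: next=#  (t=0,i=4, bit7=1)
  nb ##.: next=.  (t=0,i=1, bit6=0)
  nb #.#: next=.  (t=0,i=2, bit5=0)
  nb #..: next=.  (t=0,i=9, bit4=0)
  nb .##: next=.  (t=0,i=0, bit3=0)
  nb .#.: next=.  (t=0,i=8, bit2=0)
  nb ..#: next=#  (t=0,i=11, bit1=1)
  nb ...: next=.  (t=0,i=10, bit0=0)
  bits 10000010 = 130

130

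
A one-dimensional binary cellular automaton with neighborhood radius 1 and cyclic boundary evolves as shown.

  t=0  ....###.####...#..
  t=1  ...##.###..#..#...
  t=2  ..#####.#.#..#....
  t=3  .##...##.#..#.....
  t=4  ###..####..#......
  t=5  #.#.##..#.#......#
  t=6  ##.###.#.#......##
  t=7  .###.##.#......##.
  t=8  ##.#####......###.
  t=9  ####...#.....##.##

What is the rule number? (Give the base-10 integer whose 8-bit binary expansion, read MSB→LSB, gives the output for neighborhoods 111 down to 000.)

  [7] ### => .  t=0,i=5
  [6] ##. => #  t=0,i=6
  [5] #.# => #  t=0,i=7
  [4] #.. => .  t=0,i=12
  [3] .## => #  t=0,i=4
  [2] .#. => .  t=0,i=15
  [1] ..# => #  t=0,i=3
  [0] ... => .  t=0,i=0
  bits 01101010 = 106

106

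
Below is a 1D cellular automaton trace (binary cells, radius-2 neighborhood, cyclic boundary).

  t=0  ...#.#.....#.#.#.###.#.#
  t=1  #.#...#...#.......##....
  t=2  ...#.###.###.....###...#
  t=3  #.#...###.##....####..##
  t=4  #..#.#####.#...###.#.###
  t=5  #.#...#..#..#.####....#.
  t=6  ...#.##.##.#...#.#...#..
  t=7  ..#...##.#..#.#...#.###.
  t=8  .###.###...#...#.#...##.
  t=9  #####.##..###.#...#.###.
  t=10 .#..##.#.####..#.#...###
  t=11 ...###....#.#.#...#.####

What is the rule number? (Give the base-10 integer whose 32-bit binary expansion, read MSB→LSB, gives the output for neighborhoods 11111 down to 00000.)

  #####|.  b31=0 t=4,i=7
  ####.|.  b30=0 t=3,i=18
  ###.#|#  b29=1 t=0,i=19
  ###..|#  b28=1 t=2,i=11
  ##.##|#  b27=1 t=2,i=8
  ##.#.|.  b26=0 t=0,i=20
  ##..#|.  b25=0 t=3,i=20
  ##...|.  b24=0 t=1,i=20
  #.###|.  b23=0 t=0,i=17
  #.##.|.  b22=0 t=3,i=10
  #.#.#|.  b21=0 t=0,i=13
  #.#..|.  b20=0 t=0,i=5
  #..##|#  b19=1 t=3,i=21
  #..#.|#  b18=1 t=4,i=2
  #...#|.  b17=0 t=0,i=1
  #....|.  b16=0 t=0,i=7
  .####|#  b15=1 t=3,i=17
  .###.|#  b14=1 t=0,i=18
  .##.#|#  b13=1 t=6,i=6
  .##..|#  b12=1 t=1,i=19
  .#.##|.  b11=0 t=0,i=16
  .#.#.|.  b10=0 t=0,i=4
  .#..#|.  b9=0 t=5,i=7
  .#...|#  b8=1 t=0,i=0
  ..###|#  b7=1 t=2,i=17
  ..##.|#  b6=1 t=1,i=18
  ..#.#|.  b5=0 t=0,i=3
  ..#..|#  b4=1 t=1,i=6
  ...##|#  b3=1 t=1,i=17
  ...#.|#  b2=1 t=0,i=2
  ....#|.  b1=0 t=0,i=9
  .....|.  b0=0 t=0,i=8
  bits 00111000000011001111000111011100 = 940372444

940372444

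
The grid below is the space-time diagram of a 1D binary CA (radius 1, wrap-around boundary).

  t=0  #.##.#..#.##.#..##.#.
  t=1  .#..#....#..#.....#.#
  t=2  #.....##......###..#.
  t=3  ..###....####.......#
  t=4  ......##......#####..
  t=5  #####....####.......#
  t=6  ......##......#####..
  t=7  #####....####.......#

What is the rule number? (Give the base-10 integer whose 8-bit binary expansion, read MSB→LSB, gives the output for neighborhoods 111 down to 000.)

  nb ###: next=.  (t=2,i=15, bit7=0)
  nb ##.: next=.  (t=0,i=3, bit6=0)
  nb #.#: next=#  (t=0,i=1, bit5=1)
  nb #..: next=.  (t=0,i=6, bit4=0)
  nb .##: next=.  (t=0,i=2, bit3=0)
  nb .#.: next=.  (t=0,i=0, bit2=0)
  nb ..#: next=.  (t=0,i=7, bit1=0)
  nb ...: next=#  (t=1,i=6, bit0=1)
  bits 00100001 = 33

33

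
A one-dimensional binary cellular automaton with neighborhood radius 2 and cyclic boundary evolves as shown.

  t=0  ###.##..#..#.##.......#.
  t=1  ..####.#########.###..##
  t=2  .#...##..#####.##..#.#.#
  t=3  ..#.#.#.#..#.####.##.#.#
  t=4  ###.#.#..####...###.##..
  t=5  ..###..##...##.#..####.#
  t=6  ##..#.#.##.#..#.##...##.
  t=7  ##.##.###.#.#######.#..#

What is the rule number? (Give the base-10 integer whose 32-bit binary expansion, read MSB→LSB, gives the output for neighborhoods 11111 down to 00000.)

3177978681

  ##### -> #   bit 31 = 1  t=1,i=9
  ####. -> .   bit 30 = 0  t=1,i=4
  ###.# -> #   bit 29 = 1  t=0,i=2
  ###.. -> #   bit 28 = 1  t=1,i=19
  ##.## -> #   bit 27 = 1  t=0,i=3
  ##.#. -> #   bit 26 = 1  t=3,i=20
  ##..# -> .   bit 25 = 0  t=0,i=6
  ##... -> #   bit 24 = 1  t=0,i=15
  #.### -> .   bit 23 = 0  t=0,i=0
  #.##. -> #   bit 22 = 1  t=0,i=4
  #.#.# -> #   bit 21 = 1  t=2,i=21
  #.#.. -> .   bit 20 = 0  t=2,i=1
  #..## -> #   bit 19 = 1  t=1,i=1
  #..#. -> #   bit 18 = 1  t=0,i=7
  #...# -> .   bit 17 = 0  t=2,i=3
  #.... -> .   bit 16 = 0  t=0,i=16
  .#### -> .   bit 15 = 0  t=1,i=3
  .###. -> .   bit 14 = 0  t=0,i=1
  .##.# -> .   bit 13 = 0  t=3,i=19
  .##.. -> #   bit 12 = 1  t=0,i=5
  .#.## -> #   bit 11 = 1  t=0,i=12
  .#.#. -> .   bit 10 = 0  t=2,i=0
  .#..# -> #   bit 9 = 1  t=0,i=9
  .#... -> #   bit 8 = 1  t=2,i=2
  ..### -> .   bit 7 = 0  t=1,i=2
  ..##. -> .   bit 6 = 0  t=1,i=22
  ..#.# -> #   bit 5 = 1  t=0,i=11
  ..#.. -> #   bit 4 = 1  t=0,i=8
  ...## -> #   bit 3 = 1  t=2,i=4
  ...#. -> .   bit 2 = 0  t=0,i=21
  ....# -> .   bit 1 = 0  t=0,i=20
  ..... -> #   bit 0 = 1  t=0,i=17
  bits 10111101011011000001101100111001 = 3177978681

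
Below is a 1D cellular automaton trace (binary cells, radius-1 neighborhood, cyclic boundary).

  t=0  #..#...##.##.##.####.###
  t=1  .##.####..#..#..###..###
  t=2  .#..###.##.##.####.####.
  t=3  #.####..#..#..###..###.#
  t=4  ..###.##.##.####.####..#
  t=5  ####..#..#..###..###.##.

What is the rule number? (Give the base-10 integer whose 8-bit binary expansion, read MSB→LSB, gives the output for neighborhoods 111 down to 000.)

155

  ###|#  b7=1 t=0,i=17
  ##.|.  b6=0 t=0,i=0
  #.#|.  b5=0 t=0,i=9
  #..|#  b4=1 t=0,i=1
  .##|#  b3=1 t=0,i=7
  .#.|.  b2=0 t=0,i=3
  ..#|#  b1=1 t=0,i=2
  ...|#  b0=1 t=0,i=5
  bits 10011011 = 155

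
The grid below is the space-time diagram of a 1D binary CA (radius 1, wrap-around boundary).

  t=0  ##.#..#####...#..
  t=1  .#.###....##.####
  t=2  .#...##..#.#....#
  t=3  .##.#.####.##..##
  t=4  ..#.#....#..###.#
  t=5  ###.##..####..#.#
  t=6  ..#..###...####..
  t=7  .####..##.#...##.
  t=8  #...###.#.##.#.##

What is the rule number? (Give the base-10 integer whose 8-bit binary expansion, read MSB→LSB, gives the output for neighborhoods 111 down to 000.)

  ###|.  b7=0 t=0,i=7
  ##.|#  b6=1 t=0,i=1
  #.#|.  b5=0 t=0,i=2
  #..|#  b4=1 t=0,i=4
  .##|.  b3=0 t=0,i=0
  .#.|#  b2=1 t=0,i=3
  ..#|#  b1=1 t=0,i=5
  ...|.  b0=0 t=0,i=12
  bits 01010110 = 86

86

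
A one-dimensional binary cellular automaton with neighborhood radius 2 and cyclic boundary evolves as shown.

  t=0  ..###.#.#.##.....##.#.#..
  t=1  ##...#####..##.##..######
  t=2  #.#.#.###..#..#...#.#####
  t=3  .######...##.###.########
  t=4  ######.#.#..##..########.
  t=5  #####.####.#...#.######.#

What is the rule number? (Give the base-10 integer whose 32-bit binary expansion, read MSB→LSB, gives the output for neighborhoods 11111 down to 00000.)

  [31] ##### => #  t=1,i=7
  [30] ####. => #  t=1,i=0
  [29] ###.# => .  t=0,i=4
  [28] ###.. => .  t=1,i=1
  [27] ##.## => #  t=1,i=14
  [26] ##.#. => #  t=0,i=5
  [25] ##..# => .  t=1,i=10
  [24] ##... => #  t=0,i=12
  [23] #.### => #  t=2,i=6
  [22] #.##. => .  t=0,i=10
  [21] #.#.# => #  t=0,i=6
  [20] #.#.. => #  t=0,i=22
  [19] #..## => #  t=1,i=11
  [18] #..#. => #  t=2,i=10
  [17] #...# => .  t=1,i=3
  [16] #.... => #  t=0,i=13
  [15] .#### => #  t=1,i=6
  [14] .###. => .  t=0,i=3
  [13] .##.# => .  t=0,i=18
  [12] .##.. => .  t=0,i=11
  [11] .#.## => #  t=0,i=9
  [10] .#.#. => #  t=0,i=7
  [9] .#..# => .  t=2,i=12
  [8] .#... => #  t=0,i=23
  [7] ..### => .  t=0,i=2
  [6] ..##. => .  t=0,i=17
  [5] ..#.# => #  t=2,i=18
  [4] ..#.. => #  t=2,i=11
  [3] ...## => #  t=0,i=1
  [2] ...#. => #  t=2,i=17
  [1] ....# => #  t=0,i=0
  [0] ..... => .  t=0,i=14
  bits 11001101101111011000110100111110 = 3451751742

3451751742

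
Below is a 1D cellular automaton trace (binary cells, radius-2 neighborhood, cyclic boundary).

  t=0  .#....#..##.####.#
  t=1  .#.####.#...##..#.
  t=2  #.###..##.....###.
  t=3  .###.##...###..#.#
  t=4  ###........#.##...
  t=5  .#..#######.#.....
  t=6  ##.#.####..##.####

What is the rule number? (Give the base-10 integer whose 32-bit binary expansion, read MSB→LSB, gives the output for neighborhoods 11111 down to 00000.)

2258487319

  [31] ##### => #  t=5,i=6
  [30] ####. => .  t=0,i=14
  [29] ###.# => .  t=0,i=15
  [28] ###.. => .  t=2,i=4
  [27] ##.## => .  t=0,i=11
  [26] ##.#. => #  t=0,i=16
  [25] ##..# => #  t=1,i=14
  [24] ##... => .  t=2,i=9
  [23] #.### => #  t=0,i=12
  [22] #.##. => .  t=3,i=5
  [21] #.#.# => .  t=0,i=17
  [20] #.#.. => #  t=0,i=1
  [19] #..## => #  t=0,i=8
  [18] #..#. => #  t=1,i=0
  [17] #...# => .  t=1,i=10
  [16] #.... => #  t=0,i=3
  [15] .#### => #  t=0,i=13
  [14] .###. => #  t=2,i=3
  [13] .##.# => .  t=0,i=10
  [12] .##.. => .  t=1,i=13
  [11] .#.## => #  t=1,i=2
  [10] .#.#. => .  t=0,i=0
  [9] .#..# => .  t=0,i=7
  [8] .#... => .  t=0,i=2
  [7] ..### => .  t=2,i=14
  [6] ..##. => .  t=0,i=9
  [5] ..#.# => .  t=1,i=1
  [4] ..#.. => #  t=0,i=6
  [3] ...## => .  t=1,i=11
  [2] ...#. => #  t=0,i=5
  [1] ....# => #  t=0,i=4
  [0] ..... => #  t=2,i=11
  bits 10000110100111011100100000010111 = 2258487319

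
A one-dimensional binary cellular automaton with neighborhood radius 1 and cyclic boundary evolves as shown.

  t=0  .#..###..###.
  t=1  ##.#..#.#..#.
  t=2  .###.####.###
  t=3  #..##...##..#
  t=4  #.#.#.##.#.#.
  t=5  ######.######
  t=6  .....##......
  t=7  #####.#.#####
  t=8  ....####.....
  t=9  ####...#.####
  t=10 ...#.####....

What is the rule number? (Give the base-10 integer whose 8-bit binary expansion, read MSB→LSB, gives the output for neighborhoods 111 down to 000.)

  ###|.  b7=0 t=0,i=5
  ##.|#  b6=1 t=0,i=6
  #.#|#  b5=1 t=1,i=2
  #..|.  b4=0 t=0,i=2
  .##|.  b3=0 t=0,i=4
  .#.|#  b2=1 t=0,i=1
  ..#|#  b1=1 t=0,i=0
  ...|#  b0=1 t=3,i=6
  bits 01100111 = 103

103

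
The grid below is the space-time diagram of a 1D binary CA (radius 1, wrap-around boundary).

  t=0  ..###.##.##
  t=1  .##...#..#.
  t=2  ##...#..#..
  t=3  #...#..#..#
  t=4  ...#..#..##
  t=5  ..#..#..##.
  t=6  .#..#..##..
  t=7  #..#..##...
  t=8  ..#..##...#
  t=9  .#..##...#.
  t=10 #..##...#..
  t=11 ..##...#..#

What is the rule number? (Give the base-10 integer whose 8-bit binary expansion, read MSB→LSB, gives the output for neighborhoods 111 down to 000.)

  nb ###: next=.  (t=0,i=3, bit7=0)
  nb ##.: next=.  (t=0,i=4, bit6=0)
  nb #.#: next=.  (t=0,i=5, bit5=0)
  nb #..: next=.  (t=0,i=0, bit4=0)
  nb .##: next=#  (t=0,i=2, bit3=1)
  nb .#.: next=.  (t=1,i=6, bit2=0)
  nb ..#: next=#  (t=0,i=1, bit1=1)
  nb ...: next=.  (t=1,i=4, bit0=0)
  bits 00001010 = 10

10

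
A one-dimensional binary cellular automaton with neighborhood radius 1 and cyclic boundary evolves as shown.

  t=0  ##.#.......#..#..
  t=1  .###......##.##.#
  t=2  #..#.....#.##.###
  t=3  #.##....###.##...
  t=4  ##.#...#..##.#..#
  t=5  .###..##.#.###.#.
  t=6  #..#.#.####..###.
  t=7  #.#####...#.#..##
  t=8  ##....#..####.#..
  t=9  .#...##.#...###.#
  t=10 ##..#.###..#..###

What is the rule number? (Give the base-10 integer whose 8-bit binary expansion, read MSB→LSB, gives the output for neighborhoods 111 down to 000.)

102

  [7] ### => .  t=1,i=2
  [6] ##. => #  t=0,i=1
  [5] #.# => #  t=0,i=2
  [4] #.. => .  t=0,i=4
  [3] .## => .  t=0,i=0
  [2] .#. => #  t=0,i=3
  [1] ..# => #  t=0,i=10
  [0] ... => .  t=0,i=5
  bits 01100110 = 102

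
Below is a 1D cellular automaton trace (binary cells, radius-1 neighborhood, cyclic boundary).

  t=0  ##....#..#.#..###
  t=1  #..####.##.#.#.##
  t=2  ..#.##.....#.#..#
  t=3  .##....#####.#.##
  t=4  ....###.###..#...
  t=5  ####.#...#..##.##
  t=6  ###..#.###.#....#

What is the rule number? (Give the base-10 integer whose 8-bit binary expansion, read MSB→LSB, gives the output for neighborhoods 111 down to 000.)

135

  [7] ### => #  t=0,i=0
  [6] ##. => .  t=0,i=1
  [5] #.# => .  t=0,i=10
  [4] #.. => .  t=0,i=2
  [3] .## => .  t=0,i=14
  [2] .#. => #  t=0,i=6
  [1] ..# => #  t=0,i=5
  [0] ... => #  t=0,i=3
  bits 10000111 = 135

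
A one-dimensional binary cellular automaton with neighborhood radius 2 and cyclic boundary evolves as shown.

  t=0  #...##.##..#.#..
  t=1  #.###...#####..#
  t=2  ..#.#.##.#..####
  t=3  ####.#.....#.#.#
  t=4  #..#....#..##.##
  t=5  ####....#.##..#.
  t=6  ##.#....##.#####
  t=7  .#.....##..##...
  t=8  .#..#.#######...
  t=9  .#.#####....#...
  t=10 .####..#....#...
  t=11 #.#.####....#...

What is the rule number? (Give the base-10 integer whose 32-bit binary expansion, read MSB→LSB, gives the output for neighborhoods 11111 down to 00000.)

  ##### -> .   bit 31 = 0  t=1,i=10
  ####. -> .   bit 30 = 0  t=1,i=11
  ###.# -> #   bit 29 = 1  t=3,i=3
  ###.. -> #   bit 28 = 1  t=1,i=4
  ##.## -> .   bit 27 = 0  t=0,i=6
  ##.#. -> .   bit 26 = 0  t=2,i=8
  ##..# -> #   bit 25 = 1  t=0,i=9
  ##... -> .   bit 24 = 0  t=1,i=5
  #.### -> #   bit 23 = 1  t=1,i=2
  #.##. -> .   bit 22 = 0  t=0,i=7
  #.#.# -> .   bit 21 = 0  t=2,i=4
  #.#.. -> .   bit 20 = 0  t=0,i=13
  #..## -> #   bit 19 = 1  t=1,i=14
  #..#. -> #   bit 18 = 1  t=0,i=10
  #...# -> #   bit 17 = 1  t=0,i=2
  #.... -> .   bit 16 = 0  t=3,i=7
  .#### -> #   bit 15 = 1  t=1,i=9
  .###. -> .   bit 14 = 0  t=1,i=3
  .##.# -> .   bit 13 = 0  t=0,i=5
  .##.. -> #   bit 12 = 1  t=0,i=8
  .#.## -> #   bit 11 = 1  t=2,i=5
  .#.#. -> #   bit 10 = 1  t=0,i=12
  .#..# -> .   bit 9 = 0  t=0,i=14
  .#... -> .   bit 8 = 0  t=0,i=1
  ..### -> .   bit 7 = 0  t=1,i=8
  ..##. -> #   bit 6 = 1  t=0,i=4
  ..#.# -> #   bit 5 = 1  t=0,i=11
  ..#.. -> #   bit 4 = 1  t=0,i=0
  ...## -> #   bit 3 = 1  t=0,i=3
  ...#. -> .   bit 2 = 0  t=3,i=10
  ....# -> .   bit 1 = 0  t=3,i=9
  ..... -> #   bit 0 = 1  t=3,i=8
  bits 00110010100011101001110001111001 = 848206969

848206969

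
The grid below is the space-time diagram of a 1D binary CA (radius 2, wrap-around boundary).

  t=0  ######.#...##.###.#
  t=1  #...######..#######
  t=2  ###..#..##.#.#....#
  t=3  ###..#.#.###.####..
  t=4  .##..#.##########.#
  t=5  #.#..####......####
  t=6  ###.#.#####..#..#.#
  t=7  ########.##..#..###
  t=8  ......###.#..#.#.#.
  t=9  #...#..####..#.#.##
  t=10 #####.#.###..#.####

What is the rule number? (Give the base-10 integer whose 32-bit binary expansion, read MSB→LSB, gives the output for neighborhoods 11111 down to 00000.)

  #####|.  b31=0 t=0,i=1
  ####.|#  b30=1 t=0,i=4
  ###.#|#  b29=1 t=0,i=5
  ###..|#  b28=1 t=1,i=0
  ##.##|#  b27=1 t=0,i=13
  ##.#.|#  b26=1 t=0,i=6
  ##..#|.  b25=0 t=1,i=10
  ##...|#  b24=1 t=1,i=1
  #.###|#  b23=1 t=0,i=14
  #.##.|.  b22=0 t=4,i=1
  #.#.#|#  b21=1 t=2,i=11
  #.#..|#  b20=1 t=0,i=7
  #..##|#  b19=1 t=1,i=11
  #..#.|.  b18=0 t=2,i=4
  #...#|#  b17=1 t=0,i=9
  #....|#  b16=1 t=2,i=15
  .####|#  b15=1 t=0,i=0
  .###.|#  b14=1 t=0,i=15
  .##.#|#  b13=1 t=0,i=12
  .##..|#  b12=1 t=4,i=2
  .#.##|#  b11=1 t=3,i=8
  .#.#.|.  b10=0 t=2,i=12
  .#..#|.  b9=0 t=2,i=6
  .#...|#  b8=1 t=0,i=8
  ..###|.  b7=0 t=1,i=4
  ..##.|.  b6=0 t=0,i=11
  ..#.#|#  b5=1 t=3,i=5
  ..#..|#  b4=1 t=2,i=5
  ...##|.  b3=0 t=0,i=10
  ...#.|#  b2=1 t=9,i=3
  ....#|#  b1=1 t=2,i=16
  .....|.  b0=0 t=5,i=11
  bits 01111101101110111111100100110110 = 2109471030

2109471030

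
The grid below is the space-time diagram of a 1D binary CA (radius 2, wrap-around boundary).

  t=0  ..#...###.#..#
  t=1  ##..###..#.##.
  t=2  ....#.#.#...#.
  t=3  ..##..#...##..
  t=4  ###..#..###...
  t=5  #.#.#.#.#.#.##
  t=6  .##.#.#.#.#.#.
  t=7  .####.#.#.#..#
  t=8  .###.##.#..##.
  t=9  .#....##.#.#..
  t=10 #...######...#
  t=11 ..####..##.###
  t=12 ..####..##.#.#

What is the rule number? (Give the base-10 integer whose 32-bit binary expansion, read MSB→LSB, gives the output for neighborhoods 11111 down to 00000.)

1420206798

  ##### -> .   bit 31 = 0  t=10,i=6
  ####. -> #   bit 30 = 1  t=7,i=3
  ###.# -> .   bit 29 = 0  t=0,i=8
  ###.. -> #   bit 28 = 1  t=1,i=6
  ##.## -> .   bit 27 = 0  t=1,i=13
  ##.#. -> #   bit 26 = 1  t=0,i=9
  ##..# -> .   bit 25 = 0  t=1,i=2
  ##... -> .   bit 24 = 0  t=3,i=12
  #.### -> #   bit 23 = 1  t=5,i=12
  #.##. -> .   bit 22 = 0  t=1,i=0
  #.#.# -> #   bit 21 = 1  t=2,i=6
  #.#.. -> .   bit 20 = 0  t=0,i=10
  #..## -> .   bit 19 = 0  t=1,i=3
  #..#. -> #   bit 18 = 1  t=0,i=1
  #...# -> #   bit 17 = 1  t=0,i=4
  #.... -> .   bit 16 = 0  t=2,i=0
  .#### -> #   bit 15 = 1  t=7,i=2
  .###. -> .   bit 14 = 0  t=0,i=7
  .##.# -> #   bit 13 = 1  t=1,i=12
  .##.. -> .   bit 12 = 0  t=1,i=1
  .#.## -> .   bit 11 = 0  t=1,i=10
  .#.#. -> .   bit 10 = 0  t=2,i=5
  .#..# -> #   bit 9 = 1  t=0,i=0
  .#... -> .   bit 8 = 0  t=0,i=3
  ..### -> #   bit 7 = 1  t=0,i=6
  ..##. -> #   bit 6 = 1  t=3,i=2
  ..#.# -> .   bit 5 = 0  t=1,i=9
  ..#.. -> .   bit 4 = 0  t=0,i=2
  ...## -> #   bit 3 = 1  t=0,i=5
  ...#. -> #   bit 2 = 1  t=2,i=3
  ....# -> #   bit 1 = 1  t=2,i=2
  ..... -> .   bit 0 = 0  t=2,i=1
  bits 01010100101001101010001011001110 = 1420206798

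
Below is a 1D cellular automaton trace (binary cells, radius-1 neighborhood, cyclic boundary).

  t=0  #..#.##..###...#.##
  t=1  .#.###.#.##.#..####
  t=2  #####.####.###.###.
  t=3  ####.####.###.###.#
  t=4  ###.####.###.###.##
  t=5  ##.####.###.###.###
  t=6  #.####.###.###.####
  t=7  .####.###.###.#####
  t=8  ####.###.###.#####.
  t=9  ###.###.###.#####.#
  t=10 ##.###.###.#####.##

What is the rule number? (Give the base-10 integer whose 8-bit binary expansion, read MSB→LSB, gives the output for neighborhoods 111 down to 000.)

  ###|#  b7=1 t=0,i=10
  ##.|.  b6=0 t=0,i=0
  #.#|#  b5=1 t=0,i=4
  #..|#  b4=1 t=0,i=1
  .##|#  b3=1 t=0,i=5
  .#.|#  b2=1 t=0,i=3
  ..#|.  b1=0 t=0,i=2
  ...|.  b0=0 t=0,i=13
  bits 10111100 = 188

188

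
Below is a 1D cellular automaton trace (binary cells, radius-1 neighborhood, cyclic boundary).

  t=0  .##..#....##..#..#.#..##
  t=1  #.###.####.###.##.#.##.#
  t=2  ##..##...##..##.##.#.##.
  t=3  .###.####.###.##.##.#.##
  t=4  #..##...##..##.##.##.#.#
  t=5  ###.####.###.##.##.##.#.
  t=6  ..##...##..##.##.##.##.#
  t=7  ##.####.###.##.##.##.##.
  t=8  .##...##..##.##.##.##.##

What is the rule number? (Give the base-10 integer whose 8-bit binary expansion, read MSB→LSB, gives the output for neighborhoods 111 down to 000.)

115

  ###|.  b7=0 t=1,i=3
  ##.|#  b6=1 t=0,i=2
  #.#|#  b5=1 t=0,i=0
  #..|#  b4=1 t=0,i=3
  .##|.  b3=0 t=0,i=1
  .#.|.  b2=0 t=0,i=5
  ..#|#  b1=1 t=0,i=4
  ...|#  b0=1 t=0,i=7
  bits 01110011 = 115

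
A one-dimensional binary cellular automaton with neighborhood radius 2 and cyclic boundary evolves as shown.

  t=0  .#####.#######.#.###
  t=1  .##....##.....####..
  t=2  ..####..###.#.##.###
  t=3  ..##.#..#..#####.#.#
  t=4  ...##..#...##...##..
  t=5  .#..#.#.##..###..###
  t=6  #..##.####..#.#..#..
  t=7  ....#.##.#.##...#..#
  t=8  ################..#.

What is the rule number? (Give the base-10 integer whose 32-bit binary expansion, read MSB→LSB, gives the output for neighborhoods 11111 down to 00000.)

367507878

  #####|.  b31=0 t=0,i=3
  ####.|.  b30=0 t=0,i=4
  ###.#|.  b29=0 t=0,i=5
  ###..|#  b28=1 t=1,i=17
  ##.##|.  b27=0 t=0,i=0
  ##.#.|#  b26=1 t=0,i=14
  ##..#|.  b25=0 t=2,i=0
  ##...|#  b24=1 t=1,i=3
  #.###|#  b23=1 t=0,i=1
  #.##.|#  b22=1 t=2,i=14
  #.#.#|#  b21=1 t=0,i=15
  #.#..|.  b20=0 t=3,i=5
  #..##|.  b19=0 t=2,i=1
  #..#.|#  b18=1 t=3,i=7
  #...#|#  b17=1 t=1,i=19
  #....|#  b16=1 t=1,i=4
  .####|#  b15=1 t=0,i=2
  .###.|.  b14=0 t=0,i=18
  .##.#|#  b13=1 t=2,i=15
  .##..|#  b12=1 t=1,i=2
  .#.##|#  b11=1 t=0,i=16
  .#.#.|.  b10=0 t=3,i=18
  .#..#|.  b9=0 t=3,i=0
  .#...|#  b8=1 t=4,i=8
  ..###|#  b7=1 t=1,i=14
  ..##.|.  b6=0 t=1,i=1
  ..#.#|#  b5=1 t=5,i=4
  ..#..|.  b4=0 t=3,i=8
  ...##|.  b3=0 t=1,i=0
  ...#.|#  b2=1 t=7,i=3
  ....#|#  b1=1 t=1,i=5
  .....|.  b0=0 t=1,i=11
  bits 00010101111001111011100110100110 = 367507878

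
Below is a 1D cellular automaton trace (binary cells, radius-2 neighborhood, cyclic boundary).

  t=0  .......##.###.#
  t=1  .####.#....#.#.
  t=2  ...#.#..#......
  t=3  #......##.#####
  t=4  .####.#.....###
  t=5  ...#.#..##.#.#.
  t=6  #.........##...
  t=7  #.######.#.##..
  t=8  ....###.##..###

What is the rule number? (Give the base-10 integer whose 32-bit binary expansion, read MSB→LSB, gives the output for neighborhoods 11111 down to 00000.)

  [31] ##### => #  t=3,i=12
  [30] ####. => #  t=1,i=3
  [29] ###.# => .  t=0,i=12
  [28] ###.. => .  t=3,i=0
  [27] ##.## => .  t=0,i=9
  [26] ##.#. => #  t=0,i=13
  [25] ##..# => #  t=7,i=13
  [24] ##... => #  t=3,i=1
  [23] #.### => .  t=0,i=10
  [22] #.##. => .  t=7,i=11
  [21] #.#.# => #  t=5,i=11
  [20] #.#.. => .  t=0,i=14
  [19] #..## => .  t=1,i=0
  [18] #..#. => #  t=2,i=7
  [17] #...# => .  t=6,i=13
  [16] #.... => #  t=0,i=1
  [15] .#### => .  t=1,i=2
  [14] .###. => #  t=0,i=11
  [13] .##.# => .  t=0,i=8
  [12] .##.. => #  t=6,i=11
  [11] .#.## => .  t=7,i=1
  [10] .#.#. => .  t=1,i=12
  [9] .#..# => .  t=1,i=14
  [8] .#... => .  t=0,i=0
  [7] ..### => .  t=1,i=1
  [6] ..##. => .  t=0,i=7
  [5] ..#.# => .  t=1,i=11
  [4] ..#.. => #  t=2,i=8
  [3] ...## => #  t=0,i=6
  [2] ...#. => .  t=1,i=10
  [1] ....# => .  t=0,i=5
  [0] ..... => #  t=0,i=2
  bits 11000111001001010101000000011001 = 3341111321

3341111321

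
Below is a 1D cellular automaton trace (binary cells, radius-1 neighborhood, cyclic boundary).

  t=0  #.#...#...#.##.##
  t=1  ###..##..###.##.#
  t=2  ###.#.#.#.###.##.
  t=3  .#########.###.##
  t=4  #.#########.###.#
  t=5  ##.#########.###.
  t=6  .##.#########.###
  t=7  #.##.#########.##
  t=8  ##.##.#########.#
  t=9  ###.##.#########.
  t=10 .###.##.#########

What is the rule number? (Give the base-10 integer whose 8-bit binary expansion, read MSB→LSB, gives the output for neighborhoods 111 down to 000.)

230

  ### -> #   bit 7 = 1  t=0,i=16
  ##. -> #   bit 6 = 1  t=0,i=0
  #.# -> #   bit 5 = 1  t=0,i=1
  #.. -> .   bit 4 = 0  t=0,i=3
  .## -> .   bit 3 = 0  t=0,i=12
  .#. -> #   bit 2 = 1  t=0,i=2
  ..# -> #   bit 1 = 1  t=0,i=5
  ... -> .   bit 0 = 0  t=0,i=4
  bits 11100110 = 230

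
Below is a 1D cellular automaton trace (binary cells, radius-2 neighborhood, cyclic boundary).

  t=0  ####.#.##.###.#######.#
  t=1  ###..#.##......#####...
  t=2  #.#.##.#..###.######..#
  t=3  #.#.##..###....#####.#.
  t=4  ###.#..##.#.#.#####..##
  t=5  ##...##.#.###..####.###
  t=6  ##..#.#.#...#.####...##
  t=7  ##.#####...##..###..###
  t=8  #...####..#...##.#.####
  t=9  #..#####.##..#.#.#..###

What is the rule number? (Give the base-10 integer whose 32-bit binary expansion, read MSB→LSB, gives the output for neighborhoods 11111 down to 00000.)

  ##### -> #   bit 31 = 1  t=0,i=1
  ####. -> #   bit 30 = 1  t=0,i=2
  ###.# -> .   bit 29 = 0  t=0,i=3
  ###.. -> #   bit 28 = 1  t=1,i=2
  ##.## -> .   bit 27 = 0  t=0,i=9
  ##.#. -> .   bit 26 = 0  t=0,i=4
  ##..# -> .   bit 25 = 0  t=1,i=3
  ##... -> .   bit 24 = 0  t=1,i=9
  #.### -> .   bit 23 = 0  t=0,i=10
  #.##. -> #   bit 22 = 1  t=0,i=7
  #.#.# -> #   bit 21 = 1  t=0,i=5
  #.#.. -> .   bit 20 = 0  t=2,i=7
  #..## -> #   bit 19 = 1  t=2,i=9
  #..#. -> #   bit 18 = 1  t=1,i=4
  #...# -> .   bit 17 = 0  t=1,i=21
  #.... -> #   bit 16 = 1  t=1,i=10
  .#### -> #   bit 15 = 1  t=0,i=0
  .###. -> .   bit 14 = 0  t=0,i=11
  .##.# -> #   bit 13 = 1  t=0,i=8
  .##.. -> .   bit 12 = 0  t=1,i=8
  .#.## -> .   bit 11 = 0  t=0,i=6
  .#.#. -> #   bit 10 = 1  t=3,i=1
  .#..# -> #   bit 9 = 1  t=2,i=8
  .#... -> .   bit 8 = 0  t=6,i=9
  ..### -> #   bit 7 = 1  t=1,i=0
  ..##. -> .   bit 6 = 0  t=2,i=22
  ..#.# -> #   bit 5 = 1  t=1,i=5
  ..#.. -> #   bit 4 = 1  t=8,i=10
  ...## -> #   bit 3 = 1  t=1,i=14
  ...#. -> #   bit 2 = 1  t=6,i=11
  ....# -> .   bit 1 = 0  t=1,i=13
  ..... -> #   bit 0 = 1  t=1,i=11
  bits 11010000011011011010011010111101 = 3496847037

3496847037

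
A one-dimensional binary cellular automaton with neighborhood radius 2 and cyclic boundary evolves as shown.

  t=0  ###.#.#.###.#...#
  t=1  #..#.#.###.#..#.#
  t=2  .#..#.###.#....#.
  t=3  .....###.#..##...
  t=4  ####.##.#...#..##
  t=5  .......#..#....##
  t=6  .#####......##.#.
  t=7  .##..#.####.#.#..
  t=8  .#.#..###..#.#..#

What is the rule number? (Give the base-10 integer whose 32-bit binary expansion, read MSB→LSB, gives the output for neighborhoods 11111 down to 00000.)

377736387

  [31] ##### => .  t=4,i=0
  [30] ####. => .  t=0,i=1
  [29] ###.# => .  t=0,i=2
  [28] ###.. => #  t=6,i=5
  [27] ##.## => .  t=4,i=4
  [26] ##.#. => #  t=0,i=3
  [25] ##..# => #  t=1,i=1
  [24] ##... => .  t=3,i=14
  [23] #.### => #  t=0,i=8
  [22] #.##. => .  t=1,i=16
  [21] #.#.# => .  t=0,i=4
  [20] #.#.. => .  t=0,i=12
  [19] #..## => .  t=3,i=11
  [18] #..#. => .  t=1,i=2
  [17] #...# => #  t=0,i=14
  [16] #.... => #  t=2,i=12
  [15] .#### => #  t=0,i=0
  [14] .###. => #  t=0,i=9
  [13] .##.# => .  t=4,i=6
  [12] .##.. => .  t=1,i=0
  [11] .#.## => #  t=0,i=7
  [10] .#.#. => #  t=0,i=5
  [9] .#..# => .  t=1,i=12
  [8] .#... => .  t=0,i=13
  [7] ..### => #  t=0,i=16
  [6] ..##. => #  t=3,i=12
  [5] ..#.# => .  t=1,i=3
  [4] ..#.. => .  t=2,i=1
  [3] ...## => .  t=0,i=15
  [2] ...#. => .  t=2,i=14
  [1] ....# => #  t=2,i=13
  [0] ..... => #  t=3,i=0
  bits 00010110100000111100110011000011 = 377736387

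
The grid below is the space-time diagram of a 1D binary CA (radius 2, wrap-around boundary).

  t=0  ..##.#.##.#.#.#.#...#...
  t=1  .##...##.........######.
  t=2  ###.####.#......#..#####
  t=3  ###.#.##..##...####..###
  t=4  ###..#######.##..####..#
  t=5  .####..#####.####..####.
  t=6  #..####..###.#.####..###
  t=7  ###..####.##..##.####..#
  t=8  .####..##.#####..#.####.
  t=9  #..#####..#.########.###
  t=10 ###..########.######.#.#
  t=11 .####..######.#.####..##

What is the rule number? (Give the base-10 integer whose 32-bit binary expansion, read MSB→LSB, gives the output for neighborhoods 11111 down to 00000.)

  nb #####: next=#  (t=1,i=19, bit31=1)
  nb ####.: next=#  (t=1,i=21, bit30=1)
  nb ###.#: next=#  (t=2,i=2, bit29=1)
  nb ###..: next=#  (t=1,i=22, bit28=1)
  nb ##.##: next=.  (t=2,i=3, bit27=0)
  nb ##.#.: next=.  (t=0,i=4, bit26=0)
  nb ##..#: next=#  (t=1,i=23, bit25=1)
  nb ##...: next=.  (t=1,i=3, bit24=0)
  nb #.###: next=#  (t=2,i=4, bit23=1)
  nb #.##.: next=#  (t=0,i=7, bit22=1)
  nb #.#.#: next=.  (t=0,i=5, bit21=0)
  nb #.#..: next=.  (t=0,i=16, bit20=0)
  nb #..##: next=#  (t=1,i=0, bit19=1)
  nb #..#.: next=#  (t=8,i=16, bit18=1)
  nb #...#: next=#  (t=0,i=18, bit17=1)
  nb #....: next=#  (t=0,i=22, bit16=1)
  nb .####: next=.  (t=1,i=18, bit15=0)
  nb .###.: next=#  (t=6,i=10, bit14=1)
  nb .##.#: next=.  (t=0,i=3, bit13=0)
  nb .##..: next=#  (t=1,i=2, bit12=1)
  nb .#.##: next=#  (t=0,i=6, bit11=1)
  nb .#.#.: next=.  (t=0,i=11, bit10=0)
  nb .#..#: next=#  (t=2,i=17, bit9=1)
  nb .#...: next=#  (t=0,i=17, bit8=1)
  nb ..###: next=.  (t=1,i=17, bit7=0)
  nb ..##.: next=#  (t=0,i=2, bit6=1)
  nb ..#.#: next=#  (t=8,i=17, bit5=1)
  nb ..#..: next=#  (t=0,i=20, bit4=1)
  nb ...##: next=#  (t=0,i=1, bit3=1)
  nb ...#.: next=#  (t=0,i=19, bit2=1)
  nb ....#: next=.  (t=0,i=0, bit1=0)
  nb .....: next=.  (t=0,i=23, bit0=0)
  bits 11110010110011110101101101111100 = 4073675644

4073675644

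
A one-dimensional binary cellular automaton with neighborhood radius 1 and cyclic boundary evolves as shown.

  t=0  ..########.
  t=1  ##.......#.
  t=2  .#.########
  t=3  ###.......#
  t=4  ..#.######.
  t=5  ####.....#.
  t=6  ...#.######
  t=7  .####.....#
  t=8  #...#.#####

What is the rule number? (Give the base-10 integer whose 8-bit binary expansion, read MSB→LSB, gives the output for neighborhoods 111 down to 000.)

  ###|.  b7=0 t=0,i=3
  ##.|#  b6=1 t=0,i=9
  #.#|#  b5=1 t=1,i=10
  #..|.  b4=0 t=0,i=10
  .##|.  b3=0 t=0,i=2
  .#.|#  b2=1 t=1,i=9
  ..#|#  b1=1 t=0,i=1
  ...|#  b0=1 t=0,i=0
  bits 01100111 = 103

103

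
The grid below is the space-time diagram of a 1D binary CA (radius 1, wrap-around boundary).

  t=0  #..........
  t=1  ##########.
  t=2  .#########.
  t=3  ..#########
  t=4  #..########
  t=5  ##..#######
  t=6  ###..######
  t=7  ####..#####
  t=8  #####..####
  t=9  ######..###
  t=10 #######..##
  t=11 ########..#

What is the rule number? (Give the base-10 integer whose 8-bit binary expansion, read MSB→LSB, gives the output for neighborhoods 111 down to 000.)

  nb ###: next=#  (t=1,i=1, bit7=1)
  nb ##.: next=#  (t=1,i=9, bit6=1)
  nb #.#: next=.  (t=1,i=10, bit5=0)
  nb #..: next=#  (t=0,i=1, bit4=1)
  nb .##: next=.  (t=1,i=0, bit3=0)
  nb .#.: next=#  (t=0,i=0, bit2=1)
  nb ..#: next=.  (t=0,i=10, bit1=0)
  nb ...: next=#  (t=0,i=2, bit0=1)
  bits 11010101 = 213

213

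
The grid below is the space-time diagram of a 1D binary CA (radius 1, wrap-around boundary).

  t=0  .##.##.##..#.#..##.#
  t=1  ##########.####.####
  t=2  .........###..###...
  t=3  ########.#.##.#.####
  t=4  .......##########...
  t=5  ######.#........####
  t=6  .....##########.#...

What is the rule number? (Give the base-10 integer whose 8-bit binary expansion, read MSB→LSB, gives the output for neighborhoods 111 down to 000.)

  nb ###: next=.  (t=1,i=0, bit7=0)
  nb ##.: next=#  (t=0,i=2, bit6=1)
  nb #.#: next=#  (t=0,i=0, bit5=1)
  nb #..: next=#  (t=0,i=9, bit4=1)
  nb .##: next=#  (t=0,i=1, bit3=1)
  nb .#.: next=#  (t=0,i=11, bit2=1)
  nb ..#: next=.  (t=0,i=10, bit1=0)
  nb ...: next=#  (t=2,i=0, bit0=1)
  bits 01111101 = 125

125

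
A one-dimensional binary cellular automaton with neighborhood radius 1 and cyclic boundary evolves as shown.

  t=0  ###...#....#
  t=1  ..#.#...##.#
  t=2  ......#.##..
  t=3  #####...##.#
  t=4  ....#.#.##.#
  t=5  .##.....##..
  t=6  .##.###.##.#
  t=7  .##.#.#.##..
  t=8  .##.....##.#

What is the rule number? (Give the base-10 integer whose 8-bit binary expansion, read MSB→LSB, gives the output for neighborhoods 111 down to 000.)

  ###|.  b7=0 t=0,i=0
  ##.|#  b6=1 t=0,i=2
  #.#|.  b5=0 t=1,i=3
  #..|.  b4=0 t=0,i=3
  .##|#  b3=1 t=0,i=11
  .#.|.  b2=0 t=0,i=6
  ..#|.  b1=0 t=0,i=5
  ...|#  b0=1 t=0,i=4
  bits 01001001 = 73

73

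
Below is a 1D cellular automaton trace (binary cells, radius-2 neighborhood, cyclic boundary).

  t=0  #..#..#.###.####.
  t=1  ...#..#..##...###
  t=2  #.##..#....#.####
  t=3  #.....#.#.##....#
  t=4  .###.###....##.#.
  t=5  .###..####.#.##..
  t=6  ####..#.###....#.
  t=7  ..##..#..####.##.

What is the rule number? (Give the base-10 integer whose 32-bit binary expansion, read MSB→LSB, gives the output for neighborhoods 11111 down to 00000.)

1963025597

  ##### -> .   bit 31 = 0  t=2,i=15
  ####. -> #   bit 30 = 1  t=0,i=14
  ###.# -> #   bit 29 = 1  t=0,i=10
  ###.. -> #   bit 28 = 1  t=1,i=16
  ##.## -> .   bit 27 = 0  t=0,i=11
  ##.#. -> #   bit 26 = 1  t=0,i=16
  ##..# -> .   bit 25 = 0  t=2,i=4
  ##... -> #   bit 24 = 1  t=1,i=0
  #.### -> .   bit 23 = 0  t=0,i=8
  #.##. -> .   bit 22 = 0  t=2,i=2
  #.#.# -> .   bit 21 = 0  t=3,i=8
  #.#.. -> .   bit 20 = 0  t=0,i=0
  #..## -> .   bit 19 = 0  t=1,i=8
  #..#. -> .   bit 18 = 0  t=0,i=2
  #...# -> .   bit 17 = 0  t=1,i=1
  #.... -> #   bit 16 = 1  t=2,i=8
  .#### -> .   bit 15 = 0  t=0,i=13
  .###. -> #   bit 14 = 1  t=0,i=9
  .##.# -> #   bit 13 = 1  t=4,i=13
  .##.. -> .   bit 12 = 0  t=1,i=10
  .#.## -> .   bit 11 = 0  t=0,i=7
  .#.#. -> #   bit 10 = 1  t=3,i=7
  .#..# -> .   bit 9 = 0  t=0,i=1
  .#... -> .   bit 8 = 0  t=2,i=7
  ..### -> #   bit 7 = 1  t=1,i=14
  ..##. -> .   bit 6 = 0  t=1,i=9
  ..#.# -> #   bit 5 = 1  t=0,i=6
  ..#.. -> #   bit 4 = 1  t=0,i=3
  ...## -> #   bit 3 = 1  t=1,i=13
  ...#. -> #   bit 2 = 1  t=1,i=2
  ....# -> .   bit 1 = 0  t=2,i=9
  ..... -> #   bit 0 = 1  t=3,i=3
  bits 01110101000000010110010010111101 = 1963025597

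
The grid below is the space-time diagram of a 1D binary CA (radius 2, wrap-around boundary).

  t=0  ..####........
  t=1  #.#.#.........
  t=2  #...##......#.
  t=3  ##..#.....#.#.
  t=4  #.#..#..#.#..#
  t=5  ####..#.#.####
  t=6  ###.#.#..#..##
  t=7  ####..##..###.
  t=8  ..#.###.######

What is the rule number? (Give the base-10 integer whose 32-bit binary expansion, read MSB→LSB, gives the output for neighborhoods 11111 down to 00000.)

3998772194

  #####|#  b31=1 t=5,i=0
  ####.|#  b30=1 t=0,i=4
  ###.#|#  b29=1 t=6,i=2
  ###..|.  b28=0 t=0,i=5
  ##.##|#  b27=1 t=7,i=13
  ##.#.|#  b26=1 t=4,i=1
  ##..#|#  b25=1 t=3,i=2
  ##...|.  b24=0 t=0,i=6
  #.###|.  b23=0 t=5,i=10
  #.##.|#  b22=1 t=3,i=0
  #.#.#|.  b21=0 t=1,i=2
  #.#..|#  b20=1 t=1,i=4
  #..##|#  b19=1 t=4,i=12
  #..#.|.  b18=0 t=3,i=3
  #...#|.  b17=0 t=2,i=2
  #....|.  b16=0 t=0,i=7
  .####|.  b15=0 t=0,i=3
  .###.|#  b14=1 t=7,i=11
  .##.#|#  b13=1 t=4,i=0
  .##..|.  b12=0 t=2,i=5
  .#.##|#  b11=1 t=3,i=13
  .#.#.|.  b10=0 t=1,i=1
  .#..#|#  b9=1 t=4,i=3
  .#...|#  b8=1 t=1,i=5
  ..###|#  b7=1 t=0,i=2
  ..##.|#  b6=1 t=2,i=4
  ..#.#|#  b5=1 t=1,i=0
  ..#..|.  b4=0 t=3,i=4
  ...##|.  b3=0 t=0,i=1
  ...#.|.  b2=0 t=1,i=13
  ....#|#  b1=1 t=0,i=0
  .....|.  b0=0 t=0,i=8
  bits 11101110010110000110101111100010 = 3998772194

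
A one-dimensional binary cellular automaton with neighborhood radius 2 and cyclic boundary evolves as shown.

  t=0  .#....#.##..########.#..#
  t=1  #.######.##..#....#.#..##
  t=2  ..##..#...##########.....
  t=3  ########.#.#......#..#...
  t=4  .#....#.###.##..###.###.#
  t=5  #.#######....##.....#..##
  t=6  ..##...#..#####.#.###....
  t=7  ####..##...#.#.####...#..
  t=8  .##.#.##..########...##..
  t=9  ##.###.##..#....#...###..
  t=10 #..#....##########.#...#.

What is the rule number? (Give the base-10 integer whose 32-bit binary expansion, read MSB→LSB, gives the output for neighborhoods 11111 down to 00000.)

  [31] ##### => .  t=0,i=14
  [30] ####. => #  t=0,i=18
  [29] ###.# => .  t=0,i=19
  [28] ###.. => .  t=2,i=19
  [27] ##.## => .  t=1,i=1
  [26] ##.#. => #  t=0,i=20
  [25] ##..# => #  t=0,i=10
  [24] ##... => .  t=2,i=20
  [23] #.### => #  t=1,i=2
  [22] #.##. => .  t=0,i=8
  [21] #.#.# => #  t=3,i=9
  [20] #.#.. => .  t=0,i=1
  [19] #..## => .  t=0,i=11
  [18] #..#. => #  t=0,i=23
  [17] #...# => .  t=2,i=8
  [16] #.... => #  t=0,i=3
  [15] .#### => #  t=0,i=13
  [14] .###. => .  t=1,i=24
  [13] .##.# => .  t=8,i=2
  [12] .##.. => #  t=0,i=9
  [11] .#.## => #  t=0,i=7
  [10] .#.#. => #  t=0,i=0
  [9] .#..# => .  t=0,i=22
  [8] .#... => #  t=0,i=2
  [7] ..### => .  t=0,i=12
  [6] ..##. => #  t=2,i=2
  [5] ..#.# => #  t=0,i=6
  [4] ..#.. => #  t=1,i=13
  [3] ...## => #  t=2,i=1
  [2] ...#. => #  t=0,i=5
  [1] ....# => #  t=0,i=4
  [0] ..... => .  t=2,i=22
  bits 01000110101001011001110101111110 = 1185258878

1185258878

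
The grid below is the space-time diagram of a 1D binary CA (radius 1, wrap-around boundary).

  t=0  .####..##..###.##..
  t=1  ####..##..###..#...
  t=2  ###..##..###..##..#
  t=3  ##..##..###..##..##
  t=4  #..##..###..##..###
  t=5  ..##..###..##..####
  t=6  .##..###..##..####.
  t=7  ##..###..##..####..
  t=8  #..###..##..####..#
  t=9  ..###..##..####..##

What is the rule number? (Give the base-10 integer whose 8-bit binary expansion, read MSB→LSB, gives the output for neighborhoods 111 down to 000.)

142

  ### -> #   bit 7 = 1  t=0,i=2
  ##. -> .   bit 6 = 0  t=0,i=4
  #.# -> .   bit 5 = 0  t=0,i=14
  #.. -> .   bit 4 = 0  t=0,i=5
  .## -> #   bit 3 = 1  t=0,i=1
  .#. -> #   bit 2 = 1  t=1,i=15
  ..# -> #   bit 1 = 1  t=0,i=0
  ... -> .   bit 0 = 0  t=0,i=18
  bits 10001110 = 142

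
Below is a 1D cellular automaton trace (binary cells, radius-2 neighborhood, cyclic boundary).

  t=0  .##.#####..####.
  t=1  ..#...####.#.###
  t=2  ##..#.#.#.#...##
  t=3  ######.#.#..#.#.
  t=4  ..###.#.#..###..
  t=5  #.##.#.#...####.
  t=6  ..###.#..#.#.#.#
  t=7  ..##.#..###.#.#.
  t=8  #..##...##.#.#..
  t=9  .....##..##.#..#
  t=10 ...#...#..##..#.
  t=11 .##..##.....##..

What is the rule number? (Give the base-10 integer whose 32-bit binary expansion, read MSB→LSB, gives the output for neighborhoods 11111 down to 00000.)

  ##### -> #   bit 31 = 1  t=0,i=6
  ####. -> #   bit 30 = 1  t=0,i=7
  ###.# -> .   bit 29 = 0  t=1,i=9
  ###.. -> #   bit 28 = 1  t=0,i=8
  ##.## -> .   bit 27 = 0  t=0,i=3
  ##.#. -> #   bit 26 = 1  t=1,i=10
  ##..# -> #   bit 25 = 1  t=0,i=9
  ##... -> #   bit 24 = 1  t=4,i=14
  #.### -> .   bit 23 = 0  t=0,i=4
  #.##. -> #   bit 22 = 1  t=5,i=2
  #.#.# -> .   bit 21 = 0  t=1,i=11
  #.#.. -> .   bit 20 = 0  t=2,i=10
  #..## -> .   bit 19 = 0  t=0,i=0
  #..#. -> #   bit 18 = 1  t=1,i=1
  #...# -> #   bit 17 = 1  t=1,i=4
  #.... -> .   bit 16 = 0  t=4,i=15
  .#### -> .   bit 15 = 0  t=0,i=5
  .###. -> #   bit 14 = 1  t=1,i=14
  .##.# -> #   bit 13 = 1  t=0,i=2
  .##.. -> .   bit 12 = 0  t=8,i=4
  .#.## -> .   bit 11 = 0  t=1,i=12
  .#.#. -> #   bit 10 = 1  t=2,i=5
  .#..# -> .   bit 9 = 0  t=3,i=10
  .#... -> .   bit 8 = 0  t=1,i=3
  ..### -> #   bit 7 = 1  t=0,i=11
  ..##. -> .   bit 6 = 0  t=0,i=1
  ..#.# -> #   bit 5 = 1  t=2,i=4
  ..#.. -> .   bit 4 = 0  t=1,i=2
  ...## -> .   bit 3 = 0  t=1,i=5
  ...#. -> #   bit 2 = 1  t=10,i=2
  ....# -> #   bit 1 = 1  t=4,i=0
  ..... -> .   bit 0 = 0  t=9,i=2
  bits 11010111010001100110010010100110 = 3611714726

3611714726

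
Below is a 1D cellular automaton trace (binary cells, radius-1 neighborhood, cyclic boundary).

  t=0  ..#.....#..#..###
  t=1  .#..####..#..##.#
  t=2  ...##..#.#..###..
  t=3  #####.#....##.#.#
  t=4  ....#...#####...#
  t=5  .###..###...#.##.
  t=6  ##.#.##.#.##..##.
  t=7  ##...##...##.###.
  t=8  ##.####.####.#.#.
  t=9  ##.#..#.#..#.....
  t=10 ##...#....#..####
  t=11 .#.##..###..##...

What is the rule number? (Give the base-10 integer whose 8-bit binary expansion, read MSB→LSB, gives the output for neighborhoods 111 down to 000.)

75

  ###|.  b7=0 t=0,i=15
  ##.|#  b6=1 t=0,i=16
  #.#|.  b5=0 t=1,i=0
  #..|.  b4=0 t=0,i=0
  .##|#  b3=1 t=0,i=14
  .#.|.  b2=0 t=0,i=2
  ..#|#  b1=1 t=0,i=1
  ...|#  b0=1 t=0,i=4
  bits 01001011 = 75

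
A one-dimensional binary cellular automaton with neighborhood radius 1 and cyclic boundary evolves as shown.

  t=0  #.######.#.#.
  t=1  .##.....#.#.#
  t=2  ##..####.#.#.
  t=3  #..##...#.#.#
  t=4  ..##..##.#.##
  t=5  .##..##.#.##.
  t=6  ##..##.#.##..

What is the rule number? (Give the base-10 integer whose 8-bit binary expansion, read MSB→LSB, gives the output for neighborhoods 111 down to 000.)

  ### -> .   bit 7 = 0  t=0,i=3
  ##. -> .   bit 6 = 0  t=0,i=7
  #.# -> #   bit 5 = 1  t=0,i=1
  #.. -> .   bit 4 = 0  t=1,i=3
  .## -> #   bit 3 = 1  t=0,i=2
  .#. -> .   bit 2 = 0  t=0,i=0
  ..# -> #   bit 1 = 1  t=1,i=7
  ... -> #   bit 0 = 1  t=1,i=4
  bits 00101011 = 43

43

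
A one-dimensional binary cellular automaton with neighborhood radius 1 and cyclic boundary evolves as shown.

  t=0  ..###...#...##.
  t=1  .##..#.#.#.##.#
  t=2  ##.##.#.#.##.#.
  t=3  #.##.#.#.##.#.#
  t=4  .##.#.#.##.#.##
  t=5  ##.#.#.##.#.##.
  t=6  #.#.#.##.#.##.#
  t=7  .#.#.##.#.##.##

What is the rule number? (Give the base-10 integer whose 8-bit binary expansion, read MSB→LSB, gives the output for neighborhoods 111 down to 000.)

58

  ### -> .   bit 7 = 0  t=0,i=3
  ##. -> .   bit 6 = 0  t=0,i=4
  #.# -> #   bit 5 = 1  t=1,i=0
  #.. -> #   bit 4 = 1  t=0,i=5
  .## -> #   bit 3 = 1  t=0,i=2
  .#. -> .   bit 2 = 0  t=0,i=8
  ..# -> #   bit 1 = 1  t=0,i=1
  ... -> .   bit 0 = 0  t=0,i=0
  bits 00111010 = 58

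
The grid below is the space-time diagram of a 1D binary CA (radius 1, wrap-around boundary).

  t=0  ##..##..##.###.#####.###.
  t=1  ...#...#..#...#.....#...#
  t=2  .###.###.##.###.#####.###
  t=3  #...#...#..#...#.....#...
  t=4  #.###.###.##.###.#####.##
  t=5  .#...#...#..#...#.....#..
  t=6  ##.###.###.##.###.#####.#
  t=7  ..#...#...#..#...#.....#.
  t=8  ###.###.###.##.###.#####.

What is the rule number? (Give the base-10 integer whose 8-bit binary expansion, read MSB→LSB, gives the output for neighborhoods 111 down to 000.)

39

  [7] ### => .  t=0,i=12
  [6] ##. => .  t=0,i=1
  [5] #.# => #  t=0,i=10
  [4] #.. => .  t=0,i=2
  [3] .## => .  t=0,i=0
  [2] .#. => #  t=1,i=3
  [1] ..# => #  t=0,i=3
  [0] ... => #  t=1,i=1
  bits 00100111 = 39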